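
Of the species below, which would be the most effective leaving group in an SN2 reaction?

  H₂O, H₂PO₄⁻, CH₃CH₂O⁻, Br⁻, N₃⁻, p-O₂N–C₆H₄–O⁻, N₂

A good leaving group is a weak base: the lower the pKₐ of its conjugate acid, the more readily it departs.
N₂: no meaningful conjugate acid; N₂ departs as an exceptionally stable neutral molecule
Br⁻: pKₐ(HBr) ≈ -9
H₂O: pKₐ(H₃O⁺) ≈ -1.7
H₂PO₄⁻: pKₐ(H₃PO₄) ≈ 2.1
N₃⁻: pKₐ(HN₃) ≈ 4.7
p-O₂N–C₆H₄–O⁻: pKₐ(p-nitrophenol) ≈ 7.2
CH₃CH₂O⁻: pKₐ(CH₃CH₂OH) ≈ 16

N₂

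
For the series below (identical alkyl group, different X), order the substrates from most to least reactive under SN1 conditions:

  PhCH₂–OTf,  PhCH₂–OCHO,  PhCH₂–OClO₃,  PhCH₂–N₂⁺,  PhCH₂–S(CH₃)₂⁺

PhCH₂–N₂⁺ > PhCH₂–OTf > PhCH₂–OClO₃ > PhCH₂–S(CH₃)₂⁺ > PhCH₂–OCHO

Same R in every case — rank the leaving groups.
Leaving-group ability tracks the stability of the departed species; conjugate-acid pKₐ is the usual yardstick (lower pKₐ → better LG).
PhCH₂–N₂⁺ loses N₂: no meaningful conjugate acid; N₂ departs as an exceptionally stable neutral molecule
PhCH₂–OTf loses OTf⁻: pKₐ(CF₃SO₃H (triflic acid)) ≈ -14
PhCH₂–OClO₃ loses ClO₄⁻: pKₐ(HClO₄) ≈ -10
PhCH₂–S(CH₃)₂⁺ loses SR'₂: pKₐ(R'₂SH⁺) ≈ -7
PhCH₂–OCHO loses HCOO⁻: pKₐ(HCOOH) ≈ 3.8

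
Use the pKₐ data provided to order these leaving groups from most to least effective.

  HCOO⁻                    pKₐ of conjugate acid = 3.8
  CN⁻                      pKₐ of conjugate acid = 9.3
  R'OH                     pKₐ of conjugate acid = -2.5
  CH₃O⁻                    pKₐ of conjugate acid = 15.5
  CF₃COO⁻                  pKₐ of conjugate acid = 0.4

Lower conjugate-acid pKₐ ⇒ weaker base ⇒ better leaving group.
Sorting by the given values: R'OH (-2.5), CF₃COO⁻ (0.4), HCOO⁻ (3.8), CN⁻ (9.3), CH₃O⁻ (15.5).

R'OH > CF₃COO⁻ > HCOO⁻ > CN⁻ > CH₃O⁻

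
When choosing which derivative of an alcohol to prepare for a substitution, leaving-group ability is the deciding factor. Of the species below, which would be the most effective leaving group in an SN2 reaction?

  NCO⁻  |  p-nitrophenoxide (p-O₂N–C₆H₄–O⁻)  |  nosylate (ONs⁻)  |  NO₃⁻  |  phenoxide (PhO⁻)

nosylate (ONs⁻)

Rank by basicity of the departing species: weakest base leaves most easily.
nosylate (ONs⁻): pKₐ(p-O₂NC₆H₄SO₃H) ≈ -3.5
NO₃⁻: pKₐ(HNO₃) ≈ -1.3
NCO⁻: pKₐ(HOCN) ≈ 3.5
p-nitrophenoxide (p-O₂N–C₆H₄–O⁻): pKₐ(p-nitrophenol) ≈ 7.2
phenoxide (PhO⁻): pKₐ(C₆H₅OH (phenol)) ≈ 10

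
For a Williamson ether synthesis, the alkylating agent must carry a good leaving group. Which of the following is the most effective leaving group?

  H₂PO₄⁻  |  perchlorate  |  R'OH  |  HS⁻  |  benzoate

perchlorate

The more stable X⁻ (or X) is on its own — i.e. the weaker a base it is — the better a leaving group it makes.
perchlorate: pKₐ(HClO₄) ≈ -10
R'OH: pKₐ(R'OH₂⁺) ≈ -2.4
H₂PO₄⁻: pKₐ(H₃PO₄) ≈ 2.1
benzoate: pKₐ(C₆H₅COOH) ≈ 4.2
HS⁻: pKₐ(H₂S) ≈ 7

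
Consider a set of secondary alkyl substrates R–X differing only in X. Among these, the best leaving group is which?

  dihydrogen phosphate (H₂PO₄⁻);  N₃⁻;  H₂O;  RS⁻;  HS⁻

H₂O

Rank by basicity of the departing species: weakest base leaves most easily.
H₂O: pKₐ(H₃O⁺) ≈ -1.7
dihydrogen phosphate (H₂PO₄⁻): pKₐ(H₃PO₄) ≈ 2.1
N₃⁻: pKₐ(HN₃) ≈ 4.7
HS⁻: pKₐ(H₂S) ≈ 7
RS⁻: pKₐ(RSH (a thiol)) ≈ 10.5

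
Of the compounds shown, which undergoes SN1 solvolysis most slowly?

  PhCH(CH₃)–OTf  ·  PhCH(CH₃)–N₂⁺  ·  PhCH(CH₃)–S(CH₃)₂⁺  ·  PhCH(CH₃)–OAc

Same R in every case — rank the leaving groups.
The more stable X⁻ (or X) is on its own — i.e. the weaker a base it is — the better a leaving group it makes.
PhCH(CH₃)–N₂⁺ loses N₂: no meaningful conjugate acid; N₂ departs as an exceptionally stable neutral molecule
PhCH(CH₃)–OTf loses OTf⁻: pKₐ(CF₃SO₃H (triflic acid)) ≈ -14
PhCH(CH₃)–S(CH₃)₂⁺ loses SR'₂: pKₐ(R'₂SH⁺) ≈ -7
PhCH(CH₃)–OAc loses AcO⁻: pKₐ(CH₃COOH) ≈ 4.8

PhCH(CH₃)–OAc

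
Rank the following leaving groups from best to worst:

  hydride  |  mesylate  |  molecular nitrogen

molecular nitrogen > mesylate > hydride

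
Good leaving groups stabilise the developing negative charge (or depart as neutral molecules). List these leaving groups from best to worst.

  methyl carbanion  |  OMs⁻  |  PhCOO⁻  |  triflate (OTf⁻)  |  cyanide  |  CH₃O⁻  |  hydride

The more stable X⁻ (or X) is on its own — i.e. the weaker a base it is — the better a leaving group it makes.
triflate (OTf⁻): pKₐ(CF₃SO₃H (triflic acid)) ≈ -14
OMs⁻: pKₐ(CH₃SO₃H (MsOH)) ≈ -1.9
PhCOO⁻: pKₐ(C₆H₅COOH) ≈ 4.2
cyanide: pKₐ(HCN) ≈ 9.2
CH₃O⁻: pKₐ(CH₃OH) ≈ 15.5
hydride: pKₐ(H₂) ≈ 36
methyl carbanion: pKₐ(CH₄) ≈ 48

triflate (OTf⁻) > OMs⁻ > PhCOO⁻ > cyanide > CH₃O⁻ > hydride > methyl carbanion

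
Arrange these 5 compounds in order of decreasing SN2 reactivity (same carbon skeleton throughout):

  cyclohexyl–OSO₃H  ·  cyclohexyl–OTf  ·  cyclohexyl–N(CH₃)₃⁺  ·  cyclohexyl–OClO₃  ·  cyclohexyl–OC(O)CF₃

cyclohexyl–OTf > cyclohexyl–OClO₃ > cyclohexyl–OSO₃H > cyclohexyl–OC(O)CF₃ > cyclohexyl–N(CH₃)₃⁺

With the same alkyl group throughout, only the leaving group differentiates the rates.
Leaving-group ability tracks the stability of the departed species; conjugate-acid pKₐ is the usual yardstick (lower pKₐ → better LG).
cyclohexyl–OTf loses OTf⁻: pKₐ(CF₃SO₃H (triflic acid)) ≈ -14
cyclohexyl–OClO₃ loses ClO₄⁻: pKₐ(HClO₄) ≈ -10
cyclohexyl–OSO₃H loses HSO₄⁻: pKₐ(H₂SO₄) ≈ -3
cyclohexyl–OC(O)CF₃ loses CF₃COO⁻: pKₐ(CF₃COOH) ≈ 0.2
cyclohexyl–N(CH₃)₃⁺ loses NR'₃: pKₐ(R'₃NH⁺) ≈ 10.7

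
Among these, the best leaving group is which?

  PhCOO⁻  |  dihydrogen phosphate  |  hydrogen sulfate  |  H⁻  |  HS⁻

hydrogen sulfate: pKₐ(H₂SO₄) ≈ -3
dihydrogen phosphate: pKₐ(H₃PO₄) ≈ 2.1
PhCOO⁻: pKₐ(C₆H₅COOH) ≈ 4.2
HS⁻: pKₐ(H₂S) ≈ 7
H⁻: pKₐ(H₂) ≈ 36

hydrogen sulfate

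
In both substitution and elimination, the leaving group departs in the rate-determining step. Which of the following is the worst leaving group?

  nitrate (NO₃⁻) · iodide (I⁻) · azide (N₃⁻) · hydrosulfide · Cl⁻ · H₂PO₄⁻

iodide (I⁻): pKₐ(HI) ≈ -10
Cl⁻: pKₐ(HCl) ≈ -7
nitrate (NO₃⁻): pKₐ(HNO₃) ≈ -1.3
H₂PO₄⁻: pKₐ(H₃PO₄) ≈ 2.1
azide (N₃⁻): pKₐ(HN₃) ≈ 4.7
hydrosulfide: pKₐ(H₂S) ≈ 7

hydrosulfide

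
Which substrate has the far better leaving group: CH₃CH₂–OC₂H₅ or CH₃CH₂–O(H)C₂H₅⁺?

CH₃CH₂–O(H)C₂H₅⁺

From CH₃CH₂–OC₂H₅ the departing group would be CH₃CH₂O⁻ (pKₐ(CH₃CH₂OH) ≈ 16). Strong base; alkoxides do not leave unassisted.
From CH₃CH₂–O(H)C₂H₅⁺ the leaving group is R'OH (pKₐ(R'OH₂⁺) ≈ -2.4). Neutral; leaves from a protonated ether (an oxonium ion, R–O(H)R'⁺).
(In practice CH₃CH₂–O(H)C₂H₅⁺ is made from CH₃CH₂–OC₂H₅ by protonation with concentrated HBr, allowing neutral ethanol, rather than ethoxide, to depart.)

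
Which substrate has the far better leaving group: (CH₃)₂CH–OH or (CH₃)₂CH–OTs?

From (CH₃)₂CH–OH the departing group would be OH⁻ (pKₐ(H₂O) ≈ 15.7). Strong base; essentially never leaves without prior activation.
From (CH₃)₂CH–OTs the leaving group is OTs⁻ (pKₐ(p-CH₃C₆H₄SO₃H (TsOH)) ≈ -2.8). Resonance-delocalised arenesulfonate.
(In practice (CH₃)₂CH–OTs is made from (CH₃)₂CH–OH by treatment with TsCl / pyridine, converting the hydroxyl into a tosylate.)

(CH₃)₂CH–OTs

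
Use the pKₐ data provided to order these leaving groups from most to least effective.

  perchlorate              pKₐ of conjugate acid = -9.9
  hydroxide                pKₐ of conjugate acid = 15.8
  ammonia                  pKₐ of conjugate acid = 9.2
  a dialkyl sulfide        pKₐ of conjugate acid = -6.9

perchlorate > a dialkyl sulfide > ammonia > hydroxide

Lower conjugate-acid pKₐ ⇒ weaker base ⇒ better leaving group.
Sorting by the given values: perchlorate (-9.9), a dialkyl sulfide (-6.9), ammonia (9.2), hydroxide (15.8).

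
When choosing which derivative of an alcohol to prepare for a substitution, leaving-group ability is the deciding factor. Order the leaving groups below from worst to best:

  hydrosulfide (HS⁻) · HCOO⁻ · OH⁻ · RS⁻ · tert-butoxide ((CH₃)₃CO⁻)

HCOO⁻: pKₐ(HCOOH) ≈ 3.8
hydrosulfide (HS⁻): pKₐ(H₂S) ≈ 7
RS⁻: pKₐ(RSH (a thiol)) ≈ 10.5 — moderately basic; rarely leaves without activation
OH⁻: pKₐ(H₂O) ≈ 15.7 — strong base; essentially never leaves without prior activation
tert-butoxide ((CH₃)₃CO⁻): pKₐ(t-BuOH) ≈ 18 — bulky, strongly basic alkoxide
Reversing gives the worst-to-best order requested.

tert-butoxide ((CH₃)₃CO⁻) < OH⁻ < RS⁻ < hydrosulfide (HS⁻) < HCOO⁻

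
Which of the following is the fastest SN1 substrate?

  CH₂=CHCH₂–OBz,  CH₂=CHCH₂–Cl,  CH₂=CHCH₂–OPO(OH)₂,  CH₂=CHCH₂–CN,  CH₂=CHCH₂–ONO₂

CH₂=CHCH₂–Cl

Identical carbon frameworks mean the comparison reduces to leaving-group quality.
Leaving-group ability tracks the stability of the departed species; conjugate-acid pKₐ is the usual yardstick (lower pKₐ → better LG).
CH₂=CHCH₂–Cl loses Cl⁻: pKₐ(HCl) ≈ -7
CH₂=CHCH₂–ONO₂ loses NO₃⁻: pKₐ(HNO₃) ≈ -1.3
CH₂=CHCH₂–OPO(OH)₂ loses H₂PO₄⁻: pKₐ(H₃PO₄) ≈ 2.1
CH₂=CHCH₂–OBz loses PhCOO⁻: pKₐ(C₆H₅COOH) ≈ 4.2
CH₂=CHCH₂–CN loses CN⁻: pKₐ(HCN) ≈ 9.2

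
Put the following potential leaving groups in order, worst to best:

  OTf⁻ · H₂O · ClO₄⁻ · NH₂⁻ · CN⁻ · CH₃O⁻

NH₂⁻ < CH₃O⁻ < CN⁻ < H₂O < ClO₄⁻ < OTf⁻

A good leaving group is a weak base: the lower the pKₐ of its conjugate acid, the more readily it departs.
OTf⁻: pKₐ(CF₃SO₃H (triflic acid)) ≈ -14
ClO₄⁻: pKₐ(HClO₄) ≈ -10
H₂O: pKₐ(H₃O⁺) ≈ -1.7
CN⁻: pKₐ(HCN) ≈ 9.2
CH₃O⁻: pKₐ(CH₃OH) ≈ 15.5
NH₂⁻: pKₐ(NH₃) ≈ 38
Listed from poorest to best leaving group as asked.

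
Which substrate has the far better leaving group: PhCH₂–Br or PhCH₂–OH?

From PhCH₂–OH the departing group would be OH⁻ (pKₐ(H₂O) ≈ 15.7). Strong base; essentially never leaves without prior activation.
From PhCH₂–Br the leaving group is Br⁻ (pKₐ(HBr) ≈ -9). Weak base; good leaving group.
(In practice PhCH₂–Br is made from PhCH₂–OH by treatment with PBr₃, replacing the hydroxyl with bromide.)

PhCH₂–Br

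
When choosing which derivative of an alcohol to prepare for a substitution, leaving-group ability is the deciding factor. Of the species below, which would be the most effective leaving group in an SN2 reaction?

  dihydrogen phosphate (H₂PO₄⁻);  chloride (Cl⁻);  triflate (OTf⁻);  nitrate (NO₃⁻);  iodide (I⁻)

triflate (OTf⁻)

Rank by basicity of the departing species: weakest base leaves most easily.
triflate (OTf⁻): pKₐ(CF₃SO₃H (triflic acid)) ≈ -14
iodide (I⁻): pKₐ(HI) ≈ -10
chloride (Cl⁻): pKₐ(HCl) ≈ -7
nitrate (NO₃⁻): pKₐ(HNO₃) ≈ -1.3
dihydrogen phosphate (H₂PO₄⁻): pKₐ(H₃PO₄) ≈ 2.1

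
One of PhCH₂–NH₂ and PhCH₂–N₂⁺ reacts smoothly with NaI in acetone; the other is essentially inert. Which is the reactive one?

PhCH₂–N₂⁺

From PhCH₂–NH₂ the departing group would be NH₂⁻ (pKₐ(NH₃) ≈ 38). Extremely strong base; never a leaving group.
From PhCH₂–N₂⁺ the leaving group is N₂ (no meaningful conjugate acid; N₂ departs as an exceptionally stable neutral molecule).
(In practice PhCH₂–N₂⁺ is made from PhCH₂–NH₂ by diazotisation (NaNO₂ / HCl, 0 °C), generating a diazonium salt that expels N₂.)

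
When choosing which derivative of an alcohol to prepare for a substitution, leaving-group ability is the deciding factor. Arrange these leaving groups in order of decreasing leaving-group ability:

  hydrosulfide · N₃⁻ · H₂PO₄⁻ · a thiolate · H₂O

H₂O > H₂PO₄⁻ > N₃⁻ > hydrosulfide > a thiolate

Rank by basicity of the departing species: weakest base leaves most easily.
H₂O: pKₐ(H₃O⁺) ≈ -1.7
H₂PO₄⁻: pKₐ(H₃PO₄) ≈ 2.1
N₃⁻: pKₐ(HN₃) ≈ 4.7
hydrosulfide: pKₐ(H₂S) ≈ 7
a thiolate: pKₐ(RSH (a thiol)) ≈ 10.5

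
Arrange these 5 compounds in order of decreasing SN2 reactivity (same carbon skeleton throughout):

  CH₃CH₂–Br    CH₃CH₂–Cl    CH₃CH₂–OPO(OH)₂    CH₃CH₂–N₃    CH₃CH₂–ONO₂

The skeletons are identical, so relative rate is governed entirely by leaving-group ability.
Rank by basicity of the departing species: weakest base leaves most easily.
CH₃CH₂–Br loses Br⁻: pKₐ(HBr) ≈ -9
CH₃CH₂–Cl loses Cl⁻: pKₐ(HCl) ≈ -7
CH₃CH₂–ONO₂ loses NO₃⁻: pKₐ(HNO₃) ≈ -1.3
CH₃CH₂–OPO(OH)₂ loses H₂PO₄⁻: pKₐ(H₃PO₄) ≈ 2.1
CH₃CH₂–N₃ loses N₃⁻: pKₐ(HN₃) ≈ 4.7

CH₃CH₂–Br > CH₃CH₂–Cl > CH₃CH₂–ONO₂ > CH₃CH₂–OPO(OH)₂ > CH₃CH₂–N₃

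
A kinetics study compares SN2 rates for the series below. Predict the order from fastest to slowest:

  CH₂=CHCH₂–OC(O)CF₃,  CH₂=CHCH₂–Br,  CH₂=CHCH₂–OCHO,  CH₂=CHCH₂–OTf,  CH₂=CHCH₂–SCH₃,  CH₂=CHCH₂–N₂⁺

CH₂=CHCH₂–N₂⁺ > CH₂=CHCH₂–OTf > CH₂=CHCH₂–Br > CH₂=CHCH₂–OC(O)CF₃ > CH₂=CHCH₂–OCHO > CH₂=CHCH₂–SCH₃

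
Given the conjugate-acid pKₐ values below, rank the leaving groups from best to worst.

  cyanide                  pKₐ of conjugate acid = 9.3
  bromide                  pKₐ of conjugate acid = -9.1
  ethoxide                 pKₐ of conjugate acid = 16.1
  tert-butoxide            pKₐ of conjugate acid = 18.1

bromide > cyanide > ethoxide > tert-butoxide

Lower conjugate-acid pKₐ ⇒ weaker base ⇒ better leaving group.
Sorting by the given values: bromide (-9.1), cyanide (9.3), ethoxide (16.1), tert-butoxide (18.1).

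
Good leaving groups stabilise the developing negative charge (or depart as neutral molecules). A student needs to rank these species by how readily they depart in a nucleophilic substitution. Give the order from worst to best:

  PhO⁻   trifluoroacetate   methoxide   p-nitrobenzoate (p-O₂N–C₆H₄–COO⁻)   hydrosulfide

methoxide < PhO⁻ < hydrosulfide < p-nitrobenzoate (p-O₂N–C₆H₄–COO⁻) < trifluoroacetate

trifluoroacetate: pKₐ(CF₃COOH) ≈ 0.2 — strongly electron-withdrawing CF₃ stabilises the carboxylate
p-nitrobenzoate (p-O₂N–C₆H₄–COO⁻): pKₐ(p-nitrobenzoic acid) ≈ 3.4
hydrosulfide: pKₐ(H₂S) ≈ 7 — larger and more polarisable than the oxygen analogue
PhO⁻: pKₐ(C₆H₅OH (phenol)) ≈ 10 — resonance into the ring helps, but still a poor LG
methoxide: pKₐ(CH₃OH) ≈ 15.5 — strong base; alkoxides do not leave unassisted
The question asks for worst first, so the sequence is read in increasing leaving-group ability.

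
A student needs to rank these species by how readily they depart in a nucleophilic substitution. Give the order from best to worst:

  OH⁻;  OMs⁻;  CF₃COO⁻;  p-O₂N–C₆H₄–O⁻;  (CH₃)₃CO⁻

OMs⁻ > CF₃COO⁻ > p-O₂N–C₆H₄–O⁻ > OH⁻ > (CH₃)₃CO⁻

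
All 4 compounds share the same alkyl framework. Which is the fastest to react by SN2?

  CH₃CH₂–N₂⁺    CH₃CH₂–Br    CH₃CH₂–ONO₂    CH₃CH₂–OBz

CH₃CH₂–N₂⁺

With the same alkyl group throughout, only the leaving group differentiates the rates.
Rank by basicity of the departing species: weakest base leaves most easily.
CH₃CH₂–N₂⁺ loses N₂: no meaningful conjugate acid; N₂ departs as an exceptionally stable neutral molecule
CH₃CH₂–Br loses Br⁻: pKₐ(HBr) ≈ -9
CH₃CH₂–ONO₂ loses NO₃⁻: pKₐ(HNO₃) ≈ -1.3
CH₃CH₂–OBz loses PhCOO⁻: pKₐ(C₆H₅COOH) ≈ 4.2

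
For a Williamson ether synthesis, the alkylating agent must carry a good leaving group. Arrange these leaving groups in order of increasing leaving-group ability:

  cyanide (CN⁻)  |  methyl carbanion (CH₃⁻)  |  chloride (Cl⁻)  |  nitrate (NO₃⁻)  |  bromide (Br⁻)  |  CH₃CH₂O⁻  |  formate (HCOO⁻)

methyl carbanion (CH₃⁻) < CH₃CH₂O⁻ < cyanide (CN⁻) < formate (HCOO⁻) < nitrate (NO₃⁻) < chloride (Cl⁻) < bromide (Br⁻)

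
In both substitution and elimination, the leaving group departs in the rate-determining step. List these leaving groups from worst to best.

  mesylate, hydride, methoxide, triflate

The more stable X⁻ (or X) is on its own — i.e. the weaker a base it is — the better a leaving group it makes.
triflate: pKₐ(CF₃SO₃H (triflic acid)) ≈ -14
mesylate: pKₐ(CH₃SO₃H (MsOH)) ≈ -1.9
methoxide: pKₐ(CH₃OH) ≈ 15.5
hydride: pKₐ(H₂) ≈ 36
Listed from poorest to best leaving group as asked.

hydride < methoxide < mesylate < triflate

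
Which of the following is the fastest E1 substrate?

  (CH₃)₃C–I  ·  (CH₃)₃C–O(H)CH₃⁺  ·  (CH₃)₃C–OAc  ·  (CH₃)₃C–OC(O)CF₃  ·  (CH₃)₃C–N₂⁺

(CH₃)₃C–N₂⁺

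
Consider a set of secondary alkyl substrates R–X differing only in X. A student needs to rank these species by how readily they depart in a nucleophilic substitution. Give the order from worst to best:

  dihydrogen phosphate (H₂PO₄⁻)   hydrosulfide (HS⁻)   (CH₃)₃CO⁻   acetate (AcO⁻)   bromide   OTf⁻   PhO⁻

(CH₃)₃CO⁻ < PhO⁻ < hydrosulfide (HS⁻) < acetate (AcO⁻) < dihydrogen phosphate (H₂PO₄⁻) < bromide < OTf⁻

Rank by basicity of the departing species: weakest base leaves most easily.
OTf⁻: pKₐ(CF₃SO₃H (triflic acid)) ≈ -14 — charge spread over three oxygens and a CF₃ group; the premier leaving group in synthesis
bromide: pKₐ(HBr) ≈ -9
dihydrogen phosphate (H₂PO₄⁻): pKₐ(H₃PO₄) ≈ 2.1 — moderate base; biological leaving group after further activation
acetate (AcO⁻): pKₐ(CH₃COOH) ≈ 4.8 — resonance-stabilised but still a weak base
hydrosulfide (HS⁻): pKₐ(H₂S) ≈ 7 — larger and more polarisable than the oxygen analogue
PhO⁻: pKₐ(C₆H₅OH (phenol)) ≈ 10
(CH₃)₃CO⁻: pKₐ(t-BuOH) ≈ 18 — bulky, strongly basic alkoxide
Listed from poorest to best leaving group as asked.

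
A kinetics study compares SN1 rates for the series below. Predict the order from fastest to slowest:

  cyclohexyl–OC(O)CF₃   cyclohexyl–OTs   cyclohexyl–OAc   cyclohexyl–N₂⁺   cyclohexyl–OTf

cyclohexyl–N₂⁺ > cyclohexyl–OTf > cyclohexyl–OTs > cyclohexyl–OC(O)CF₃ > cyclohexyl–OAc

Identical carbon frameworks mean the comparison reduces to leaving-group quality.
Leaving-group ability tracks the stability of the departed species; conjugate-acid pKₐ is the usual yardstick (lower pKₐ → better LG).
cyclohexyl–N₂⁺ loses N₂: no meaningful conjugate acid; N₂ departs as an exceptionally stable neutral molecule
cyclohexyl–OTf loses OTf⁻: pKₐ(CF₃SO₃H (triflic acid)) ≈ -14
cyclohexyl–OTs loses OTs⁻: pKₐ(p-CH₃C₆H₄SO₃H (TsOH)) ≈ -2.8
cyclohexyl–OC(O)CF₃ loses CF₃COO⁻: pKₐ(CF₃COOH) ≈ 0.2
cyclohexyl–OAc loses AcO⁻: pKₐ(CH₃COOH) ≈ 4.8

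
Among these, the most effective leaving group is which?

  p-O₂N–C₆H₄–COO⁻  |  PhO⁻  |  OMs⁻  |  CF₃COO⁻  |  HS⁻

OMs⁻: pKₐ(CH₃SO₃H (MsOH)) ≈ -1.9
CF₃COO⁻: pKₐ(CF₃COOH) ≈ 0.2
p-O₂N–C₆H₄–COO⁻: pKₐ(p-nitrobenzoic acid) ≈ 3.4
HS⁻: pKₐ(H₂S) ≈ 7
PhO⁻: pKₐ(C₆H₅OH (phenol)) ≈ 10

OMs⁻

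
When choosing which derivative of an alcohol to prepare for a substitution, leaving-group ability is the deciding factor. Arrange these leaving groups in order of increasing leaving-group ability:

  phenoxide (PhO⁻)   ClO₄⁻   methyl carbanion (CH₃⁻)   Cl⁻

methyl carbanion (CH₃⁻) < phenoxide (PhO⁻) < Cl⁻ < ClO₄⁻

The more stable X⁻ (or X) is on its own — i.e. the weaker a base it is — the better a leaving group it makes.
ClO₄⁻: pKₐ(HClO₄) ≈ -10
Cl⁻: pKₐ(HCl) ≈ -7 — moderately weak base
phenoxide (PhO⁻): pKₐ(C₆H₅OH (phenol)) ≈ 10 — resonance into the ring helps, but still a poor LG
methyl carbanion (CH₃⁻): pKₐ(CH₄) ≈ 48 — unstabilised carbanion; the worst conceivable leaving group
Listed from poorest to best leaving group as asked.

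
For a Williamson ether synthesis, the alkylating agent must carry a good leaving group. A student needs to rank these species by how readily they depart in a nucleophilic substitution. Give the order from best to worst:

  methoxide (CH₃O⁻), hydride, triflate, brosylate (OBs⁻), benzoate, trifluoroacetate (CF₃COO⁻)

triflate > brosylate (OBs⁻) > trifluoroacetate (CF₃COO⁻) > benzoate > methoxide (CH₃O⁻) > hydride

Leaving-group ability tracks the stability of the departed species; conjugate-acid pKₐ is the usual yardstick (lower pKₐ → better LG).
triflate: pKₐ(CF₃SO₃H (triflic acid)) ≈ -14
brosylate (OBs⁻): pKₐ(p-BrC₆H₄SO₃H) ≈ -2.8 — arenesulfonate with a p-bromo substituent
trifluoroacetate (CF₃COO⁻): pKₐ(CF₃COOH) ≈ 0.2 — strongly electron-withdrawing CF₃ stabilises the carboxylate
benzoate: pKₐ(C₆H₅COOH) ≈ 4.2
methoxide (CH₃O⁻): pKₐ(CH₃OH) ≈ 15.5 — strong base; alkoxides do not leave unassisted
hydride: pKₐ(H₂) ≈ 36 — extremely strong base; leaves only in special hydride-transfer contexts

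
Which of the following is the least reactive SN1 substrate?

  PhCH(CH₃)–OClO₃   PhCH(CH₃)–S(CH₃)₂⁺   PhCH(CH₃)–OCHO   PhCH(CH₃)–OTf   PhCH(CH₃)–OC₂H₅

Same R in every case — rank the leaving groups.
The more stable X⁻ (or X) is on its own — i.e. the weaker a base it is — the better a leaving group it makes.
PhCH(CH₃)–OTf loses OTf⁻: pKₐ(CF₃SO₃H (triflic acid)) ≈ -14
PhCH(CH₃)–OClO₃ loses ClO₄⁻: pKₐ(HClO₄) ≈ -10
PhCH(CH₃)–S(CH₃)₂⁺ loses SR'₂: pKₐ(R'₂SH⁺) ≈ -7
PhCH(CH₃)–OCHO loses HCOO⁻: pKₐ(HCOOH) ≈ 3.8
PhCH(CH₃)–OC₂H₅ loses CH₃CH₂O⁻: pKₐ(CH₃CH₂OH) ≈ 16

PhCH(CH₃)–OC₂H₅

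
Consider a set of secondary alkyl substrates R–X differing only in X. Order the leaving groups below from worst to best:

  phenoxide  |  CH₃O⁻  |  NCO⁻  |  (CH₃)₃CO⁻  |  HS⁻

The more stable X⁻ (or X) is on its own — i.e. the weaker a base it is — the better a leaving group it makes.
NCO⁻: pKₐ(HOCN) ≈ 3.5
HS⁻: pKₐ(H₂S) ≈ 7 — larger and more polarisable than the oxygen analogue
phenoxide: pKₐ(C₆H₅OH (phenol)) ≈ 10
CH₃O⁻: pKₐ(CH₃OH) ≈ 15.5 — strong base; alkoxides do not leave unassisted
(CH₃)₃CO⁻: pKₐ(t-BuOH) ≈ 18
Reversing gives the worst-to-best order requested.

(CH₃)₃CO⁻ < CH₃O⁻ < phenoxide < HS⁻ < NCO⁻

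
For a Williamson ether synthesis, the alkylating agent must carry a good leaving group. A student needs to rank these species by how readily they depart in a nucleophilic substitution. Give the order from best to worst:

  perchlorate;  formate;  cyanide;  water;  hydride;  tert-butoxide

perchlorate: pKₐ(HClO₄) ≈ -10 — extremely weak base; rarely used for safety reasons
water: pKₐ(H₃O⁺) ≈ -1.7
formate: pKₐ(HCOOH) ≈ 3.8
cyanide: pKₐ(HCN) ≈ 9.2
tert-butoxide: pKₐ(t-BuOH) ≈ 18 — bulky, strongly basic alkoxide
hydride: pKₐ(H₂) ≈ 36 — extremely strong base; leaves only in special hydride-transfer contexts

perchlorate > water > formate > cyanide > tert-butoxide > hydride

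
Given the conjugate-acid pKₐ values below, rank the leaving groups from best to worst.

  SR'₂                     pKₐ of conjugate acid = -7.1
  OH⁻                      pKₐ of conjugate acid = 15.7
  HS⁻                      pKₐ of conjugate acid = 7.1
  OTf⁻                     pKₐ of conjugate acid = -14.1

Lower conjugate-acid pKₐ ⇒ weaker base ⇒ better leaving group.
Sorting by the given values: OTf⁻ (-14.1), SR'₂ (-7.1), HS⁻ (7.1), OH⁻ (15.7).

OTf⁻ > SR'₂ > HS⁻ > OH⁻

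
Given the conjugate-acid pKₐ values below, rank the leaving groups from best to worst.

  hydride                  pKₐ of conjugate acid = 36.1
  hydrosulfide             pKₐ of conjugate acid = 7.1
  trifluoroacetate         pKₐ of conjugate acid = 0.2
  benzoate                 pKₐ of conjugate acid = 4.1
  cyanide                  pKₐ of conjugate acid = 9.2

trifluoroacetate > benzoate > hydrosulfide > cyanide > hydride

Lower conjugate-acid pKₐ ⇒ weaker base ⇒ better leaving group.
Sorting by the given values: trifluoroacetate (0.2), benzoate (4.1), hydrosulfide (7.1), cyanide (9.2), hydride (36.1).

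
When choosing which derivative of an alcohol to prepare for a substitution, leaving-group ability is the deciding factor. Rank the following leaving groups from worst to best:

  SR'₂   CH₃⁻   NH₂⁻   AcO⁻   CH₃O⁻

Leaving-group ability tracks the stability of the departed species; conjugate-acid pKₐ is the usual yardstick (lower pKₐ → better LG).
SR'₂: pKₐ(R'₂SH⁺) ≈ -7 — neutral; leaves from a sulfonium salt (R–SR'₂⁺)
AcO⁻: pKₐ(CH₃COOH) ≈ 4.8 — resonance-stabilised but still a weak base
CH₃O⁻: pKₐ(CH₃OH) ≈ 15.5 — strong base; alkoxides do not leave unassisted
NH₂⁻: pKₐ(NH₃) ≈ 38 — extremely strong base; never a leaving group
CH₃⁻: pKₐ(CH₄) ≈ 48 — unstabilised carbanion; the worst conceivable leaving group
Listed from poorest to best leaving group as asked.

CH₃⁻ < NH₂⁻ < CH₃O⁻ < AcO⁻ < SR'₂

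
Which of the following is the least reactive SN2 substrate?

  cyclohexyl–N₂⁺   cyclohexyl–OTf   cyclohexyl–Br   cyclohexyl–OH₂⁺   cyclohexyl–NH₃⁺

cyclohexyl–NH₃⁺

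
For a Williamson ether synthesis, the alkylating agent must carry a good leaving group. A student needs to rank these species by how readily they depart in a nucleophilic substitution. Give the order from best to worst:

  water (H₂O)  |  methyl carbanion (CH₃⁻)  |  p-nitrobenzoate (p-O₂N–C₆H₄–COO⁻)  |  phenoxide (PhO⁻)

water (H₂O) > p-nitrobenzoate (p-O₂N–C₆H₄–COO⁻) > phenoxide (PhO⁻) > methyl carbanion (CH₃⁻)

water (H₂O): pKₐ(H₃O⁺) ≈ -1.7
p-nitrobenzoate (p-O₂N–C₆H₄–COO⁻): pKₐ(p-nitrobenzoic acid) ≈ 3.4
phenoxide (PhO⁻): pKₐ(C₆H₅OH (phenol)) ≈ 10
methyl carbanion (CH₃⁻): pKₐ(CH₄) ≈ 48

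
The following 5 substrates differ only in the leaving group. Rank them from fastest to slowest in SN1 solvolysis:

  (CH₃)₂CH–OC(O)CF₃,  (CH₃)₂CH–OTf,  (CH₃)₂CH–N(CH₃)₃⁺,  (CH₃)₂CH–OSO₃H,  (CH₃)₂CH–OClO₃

(CH₃)₂CH–OTf > (CH₃)₂CH–OClO₃ > (CH₃)₂CH–OSO₃H > (CH₃)₂CH–OC(O)CF₃ > (CH₃)₂CH–N(CH₃)₃⁺

The skeletons are identical, so relative rate is governed entirely by leaving-group ability.
A good leaving group is a weak base: the lower the pKₐ of its conjugate acid, the more readily it departs.
(CH₃)₂CH–OTf loses OTf⁻: pKₐ(CF₃SO₃H (triflic acid)) ≈ -14
(CH₃)₂CH–OClO₃ loses ClO₄⁻: pKₐ(HClO₄) ≈ -10
(CH₃)₂CH–OSO₃H loses HSO₄⁻: pKₐ(H₂SO₄) ≈ -3
(CH₃)₂CH–OC(O)CF₃ loses CF₃COO⁻: pKₐ(CF₃COOH) ≈ 0.2
(CH₃)₂CH–N(CH₃)₃⁺ loses NR'₃: pKₐ(R'₃NH⁺) ≈ 10.7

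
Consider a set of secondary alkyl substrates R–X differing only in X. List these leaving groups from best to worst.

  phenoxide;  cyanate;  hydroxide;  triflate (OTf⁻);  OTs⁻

Rank by basicity of the departing species: weakest base leaves most easily.
triflate (OTf⁻): pKₐ(CF₃SO₃H (triflic acid)) ≈ -14
OTs⁻: pKₐ(p-CH₃C₆H₄SO₃H (TsOH)) ≈ -2.8
cyanate: pKₐ(HOCN) ≈ 3.5
phenoxide: pKₐ(C₆H₅OH (phenol)) ≈ 10
hydroxide: pKₐ(H₂O) ≈ 15.7

triflate (OTf⁻) > OTs⁻ > cyanate > phenoxide > hydroxide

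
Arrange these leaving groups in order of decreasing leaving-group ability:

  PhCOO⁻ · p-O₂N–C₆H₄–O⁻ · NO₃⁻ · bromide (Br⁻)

Leaving-group ability tracks the stability of the departed species; conjugate-acid pKₐ is the usual yardstick (lower pKₐ → better LG).
bromide (Br⁻): pKₐ(HBr) ≈ -9 — weak base; good leaving group
NO₃⁻: pKₐ(HNO₃) ≈ -1.3 — resonance-delocalised over three oxygens
PhCOO⁻: pKₐ(C₆H₅COOH) ≈ 4.2
p-O₂N–C₆H₄–O⁻: pKₐ(p-nitrophenol) ≈ 7.2 — nitro group delocalises the charge; the classic chromogenic LG

bromide (Br⁻) > NO₃⁻ > PhCOO⁻ > p-O₂N–C₆H₄–O⁻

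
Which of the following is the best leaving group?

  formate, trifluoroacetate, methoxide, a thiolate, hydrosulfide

trifluoroacetate

Rank by basicity of the departing species: weakest base leaves most easily.
trifluoroacetate: pKₐ(CF₃COOH) ≈ 0.2
formate: pKₐ(HCOOH) ≈ 3.8
hydrosulfide: pKₐ(H₂S) ≈ 7
a thiolate: pKₐ(RSH (a thiol)) ≈ 10.5
methoxide: pKₐ(CH₃OH) ≈ 15.5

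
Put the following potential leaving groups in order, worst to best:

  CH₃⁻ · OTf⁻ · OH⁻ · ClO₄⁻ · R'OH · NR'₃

CH₃⁻ < OH⁻ < NR'₃ < R'OH < ClO₄⁻ < OTf⁻

OTf⁻: pKₐ(CF₃SO₃H (triflic acid)) ≈ -14
ClO₄⁻: pKₐ(HClO₄) ≈ -10 — extremely weak base; rarely used for safety reasons
R'OH: pKₐ(R'OH₂⁺) ≈ -2.4 — neutral; leaves from a protonated ether (an oxonium ion, R–O(H)R'⁺)
NR'₃: pKₐ(R'₃NH⁺) ≈ 10.7
OH⁻: pKₐ(H₂O) ≈ 15.7 — strong base; essentially never leaves without prior activation
CH₃⁻: pKₐ(CH₄) ≈ 48 — unstabilised carbanion; the worst conceivable leaving group
Listed from poorest to best leaving group as asked.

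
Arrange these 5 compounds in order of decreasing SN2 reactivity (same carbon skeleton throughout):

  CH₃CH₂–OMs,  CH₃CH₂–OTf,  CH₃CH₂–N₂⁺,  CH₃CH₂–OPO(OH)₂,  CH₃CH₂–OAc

CH₃CH₂–N₂⁺ > CH₃CH₂–OTf > CH₃CH₂–OMs > CH₃CH₂–OPO(OH)₂ > CH₃CH₂–OAc

Identical carbon frameworks mean the comparison reduces to leaving-group quality.
A good leaving group is a weak base: the lower the pKₐ of its conjugate acid, the more readily it departs.
CH₃CH₂–N₂⁺ loses N₂: no meaningful conjugate acid; N₂ departs as an exceptionally stable neutral molecule
CH₃CH₂–OTf loses OTf⁻: pKₐ(CF₃SO₃H (triflic acid)) ≈ -14
CH₃CH₂–OMs loses OMs⁻: pKₐ(CH₃SO₃H (MsOH)) ≈ -1.9
CH₃CH₂–OPO(OH)₂ loses H₂PO₄⁻: pKₐ(H₃PO₄) ≈ 2.1
CH₃CH₂–OAc loses AcO⁻: pKₐ(CH₃COOH) ≈ 4.8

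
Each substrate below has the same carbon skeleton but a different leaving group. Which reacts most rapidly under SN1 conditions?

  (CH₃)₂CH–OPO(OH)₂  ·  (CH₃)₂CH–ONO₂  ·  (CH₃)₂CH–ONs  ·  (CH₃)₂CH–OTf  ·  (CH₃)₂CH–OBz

(CH₃)₂CH–OTf

Identical carbon frameworks mean the comparison reduces to leaving-group quality.
Leaving-group ability tracks the stability of the departed species; conjugate-acid pKₐ is the usual yardstick (lower pKₐ → better LG).
(CH₃)₂CH–OTf loses OTf⁻: pKₐ(CF₃SO₃H (triflic acid)) ≈ -14
(CH₃)₂CH–ONs loses ONs⁻: pKₐ(p-O₂NC₆H₄SO₃H) ≈ -3.5
(CH₃)₂CH–ONO₂ loses NO₃⁻: pKₐ(HNO₃) ≈ -1.3
(CH₃)₂CH–OPO(OH)₂ loses H₂PO₄⁻: pKₐ(H₃PO₄) ≈ 2.1
(CH₃)₂CH–OBz loses PhCOO⁻: pKₐ(C₆H₅COOH) ≈ 4.2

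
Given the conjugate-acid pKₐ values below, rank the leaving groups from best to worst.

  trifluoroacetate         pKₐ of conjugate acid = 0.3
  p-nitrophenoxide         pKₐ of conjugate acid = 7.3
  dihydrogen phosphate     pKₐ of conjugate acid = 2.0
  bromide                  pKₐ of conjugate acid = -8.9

bromide > trifluoroacetate > dihydrogen phosphate > p-nitrophenoxide

Lower conjugate-acid pKₐ ⇒ weaker base ⇒ better leaving group.
Sorting by the given values: bromide (-8.9), trifluoroacetate (0.3), dihydrogen phosphate (2.0), p-nitrophenoxide (7.3).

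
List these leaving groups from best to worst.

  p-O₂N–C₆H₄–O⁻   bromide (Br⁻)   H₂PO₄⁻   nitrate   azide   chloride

Rank by basicity of the departing species: weakest base leaves most easily.
bromide (Br⁻): pKₐ(HBr) ≈ -9
chloride: pKₐ(HCl) ≈ -7
nitrate: pKₐ(HNO₃) ≈ -1.3
H₂PO₄⁻: pKₐ(H₃PO₄) ≈ 2.1
azide: pKₐ(HN₃) ≈ 4.7
p-O₂N–C₆H₄–O⁻: pKₐ(p-nitrophenol) ≈ 7.2

bromide (Br⁻) > chloride > nitrate > H₂PO₄⁻ > azide > p-O₂N–C₆H₄–O⁻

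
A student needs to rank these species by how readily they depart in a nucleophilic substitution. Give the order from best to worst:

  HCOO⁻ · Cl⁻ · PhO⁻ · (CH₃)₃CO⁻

Leaving-group ability tracks the stability of the departed species; conjugate-acid pKₐ is the usual yardstick (lower pKₐ → better LG).
Cl⁻: pKₐ(HCl) ≈ -7
HCOO⁻: pKₐ(HCOOH) ≈ 3.8 — resonance-stabilised carboxylate
PhO⁻: pKₐ(C₆H₅OH (phenol)) ≈ 10
(CH₃)₃CO⁻: pKₐ(t-BuOH) ≈ 18 — bulky, strongly basic alkoxide

Cl⁻ > HCOO⁻ > PhO⁻ > (CH₃)₃CO⁻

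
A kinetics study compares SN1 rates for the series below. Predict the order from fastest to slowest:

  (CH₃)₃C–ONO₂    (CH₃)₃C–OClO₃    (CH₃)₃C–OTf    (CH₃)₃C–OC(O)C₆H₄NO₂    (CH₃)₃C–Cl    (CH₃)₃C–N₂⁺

Identical carbon frameworks mean the comparison reduces to leaving-group quality.
Leaving-group ability tracks the stability of the departed species; conjugate-acid pKₐ is the usual yardstick (lower pKₐ → better LG).
(CH₃)₃C–N₂⁺ loses N₂: no meaningful conjugate acid; N₂ departs as an exceptionally stable neutral molecule
(CH₃)₃C–OTf loses OTf⁻: pKₐ(CF₃SO₃H (triflic acid)) ≈ -14
(CH₃)₃C–OClO₃ loses ClO₄⁻: pKₐ(HClO₄) ≈ -10
(CH₃)₃C–Cl loses Cl⁻: pKₐ(HCl) ≈ -7
(CH₃)₃C–ONO₂ loses NO₃⁻: pKₐ(HNO₃) ≈ -1.3
(CH₃)₃C–OC(O)C₆H₄NO₂ loses p-O₂N–C₆H₄–COO⁻: pKₐ(p-nitrobenzoic acid) ≈ 3.4

(CH₃)₃C–N₂⁺ > (CH₃)₃C–OTf > (CH₃)₃C–OClO₃ > (CH₃)₃C–Cl > (CH₃)₃C–ONO₂ > (CH₃)₃C–OC(O)C₆H₄NO₂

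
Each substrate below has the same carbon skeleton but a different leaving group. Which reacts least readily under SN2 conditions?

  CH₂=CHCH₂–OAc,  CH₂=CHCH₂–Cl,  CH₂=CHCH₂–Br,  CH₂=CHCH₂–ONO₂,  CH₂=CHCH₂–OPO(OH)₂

CH₂=CHCH₂–OAc

Same R in every case — rank the leaving groups.
The more stable X⁻ (or X) is on its own — i.e. the weaker a base it is — the better a leaving group it makes.
CH₂=CHCH₂–Br loses Br⁻: pKₐ(HBr) ≈ -9
CH₂=CHCH₂–Cl loses Cl⁻: pKₐ(HCl) ≈ -7
CH₂=CHCH₂–ONO₂ loses NO₃⁻: pKₐ(HNO₃) ≈ -1.3
CH₂=CHCH₂–OPO(OH)₂ loses H₂PO₄⁻: pKₐ(H₃PO₄) ≈ 2.1
CH₂=CHCH₂–OAc loses AcO⁻: pKₐ(CH₃COOH) ≈ 4.8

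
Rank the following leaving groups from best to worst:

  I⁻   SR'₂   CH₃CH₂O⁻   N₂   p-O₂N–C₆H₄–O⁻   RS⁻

N₂: no meaningful conjugate acid; N₂ departs as an exceptionally stable neutral molecule
I⁻: pKₐ(HI) ≈ -10 — large, highly polarisable; very weak base
SR'₂: pKₐ(R'₂SH⁺) ≈ -7
p-O₂N–C₆H₄–O⁻: pKₐ(p-nitrophenol) ≈ 7.2 — nitro group delocalises the charge; the classic chromogenic LG
RS⁻: pKₐ(RSH (a thiol)) ≈ 10.5 — moderately basic; rarely leaves without activation
CH₃CH₂O⁻: pKₐ(CH₃CH₂OH) ≈ 16 — strong base; alkoxides do not leave unassisted

N₂ > I⁻ > SR'₂ > p-O₂N–C₆H₄–O⁻ > RS⁻ > CH₃CH₂O⁻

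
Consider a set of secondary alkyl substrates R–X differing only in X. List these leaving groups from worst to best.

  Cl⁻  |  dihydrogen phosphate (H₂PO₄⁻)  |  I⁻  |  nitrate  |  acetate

acetate < dihydrogen phosphate (H₂PO₄⁻) < nitrate < Cl⁻ < I⁻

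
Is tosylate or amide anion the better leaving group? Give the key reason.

tosylate

tosylate is the better leaving group.
pKₐ(p-CH₃C₆H₄SO₃H (TsOH)) ≈ -2.8 versus pKₐ(NH₃) ≈ 38: tosylate is the much weaker base.
Resonance-delocalised arenesulfonate.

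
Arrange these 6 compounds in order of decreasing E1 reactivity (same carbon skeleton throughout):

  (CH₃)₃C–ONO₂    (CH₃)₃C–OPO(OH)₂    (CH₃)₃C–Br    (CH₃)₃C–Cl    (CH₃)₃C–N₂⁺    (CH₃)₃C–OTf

(CH₃)₃C–N₂⁺ > (CH₃)₃C–OTf > (CH₃)₃C–Br > (CH₃)₃C–Cl > (CH₃)₃C–ONO₂ > (CH₃)₃C–OPO(OH)₂

Same R in every case — rank the leaving groups.
A good leaving group is a weak base: the lower the pKₐ of its conjugate acid, the more readily it departs.
(CH₃)₃C–N₂⁺ loses N₂: no meaningful conjugate acid; N₂ departs as an exceptionally stable neutral molecule
(CH₃)₃C–OTf loses OTf⁻: pKₐ(CF₃SO₃H (triflic acid)) ≈ -14
(CH₃)₃C–Br loses Br⁻: pKₐ(HBr) ≈ -9
(CH₃)₃C–Cl loses Cl⁻: pKₐ(HCl) ≈ -7
(CH₃)₃C–ONO₂ loses NO₃⁻: pKₐ(HNO₃) ≈ -1.3
(CH₃)₃C–OPO(OH)₂ loses H₂PO₄⁻: pKₐ(H₃PO₄) ≈ 2.1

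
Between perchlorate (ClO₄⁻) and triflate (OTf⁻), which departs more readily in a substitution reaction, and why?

triflate (OTf⁻)

triflate (OTf⁻) is the better leaving group.
pKₐ(CF₃SO₃H (triflic acid)) ≈ -14 versus pKₐ(HClO₄) ≈ -10: triflate (OTf⁻) is the much weaker base.
Charge spread over three oxygens and a CF₃ group; the premier leaving group in synthesis.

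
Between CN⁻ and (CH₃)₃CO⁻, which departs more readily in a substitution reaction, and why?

CN⁻ is the better leaving group.
pKₐ(HCN) ≈ 9.2 versus pKₐ(t-BuOH) ≈ 18: CN⁻ is the much weaker base.
Sp carbon stabilises the charge somewhat, but still a poor LG.

CN⁻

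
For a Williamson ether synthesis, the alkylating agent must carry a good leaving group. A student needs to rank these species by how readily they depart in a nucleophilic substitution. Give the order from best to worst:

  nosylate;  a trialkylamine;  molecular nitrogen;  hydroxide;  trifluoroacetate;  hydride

molecular nitrogen: no meaningful conjugate acid; N₂ departs as an exceptionally stable neutral molecule
nosylate: pKₐ(p-O₂NC₆H₄SO₃H) ≈ -3.5
trifluoroacetate: pKₐ(CF₃COOH) ≈ 0.2
a trialkylamine: pKₐ(R'₃NH⁺) ≈ 10.7
hydroxide: pKₐ(H₂O) ≈ 15.7
hydride: pKₐ(H₂) ≈ 36

molecular nitrogen > nosylate > trifluoroacetate > a trialkylamine > hydroxide > hydride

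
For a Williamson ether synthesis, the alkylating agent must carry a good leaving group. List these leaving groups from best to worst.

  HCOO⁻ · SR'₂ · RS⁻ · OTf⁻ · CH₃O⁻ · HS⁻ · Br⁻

OTf⁻ > Br⁻ > SR'₂ > HCOO⁻ > HS⁻ > RS⁻ > CH₃O⁻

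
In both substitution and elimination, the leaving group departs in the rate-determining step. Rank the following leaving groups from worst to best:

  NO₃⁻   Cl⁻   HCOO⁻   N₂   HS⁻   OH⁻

Leaving-group ability tracks the stability of the departed species; conjugate-acid pKₐ is the usual yardstick (lower pKₐ → better LG).
N₂: no meaningful conjugate acid; N₂ departs as an exceptionally stable neutral molecule
Cl⁻: pKₐ(HCl) ≈ -7 — moderately weak base
NO₃⁻: pKₐ(HNO₃) ≈ -1.3
HCOO⁻: pKₐ(HCOOH) ≈ 3.8
HS⁻: pKₐ(H₂S) ≈ 7
OH⁻: pKₐ(H₂O) ≈ 15.7 — strong base; essentially never leaves without prior activation
The question asks for worst first, so the sequence is read in increasing leaving-group ability.

OH⁻ < HS⁻ < HCOO⁻ < NO₃⁻ < Cl⁻ < N₂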